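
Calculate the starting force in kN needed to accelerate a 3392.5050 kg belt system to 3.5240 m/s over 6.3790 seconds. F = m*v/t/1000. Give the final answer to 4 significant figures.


F = 3392.5050 * 3.5240 / 6.3790 / 1000
F = 1.874 kN


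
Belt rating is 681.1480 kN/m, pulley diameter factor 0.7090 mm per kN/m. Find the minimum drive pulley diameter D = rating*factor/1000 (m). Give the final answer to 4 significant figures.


D = 681.1480 * 0.7090 / 1000
D = 0.4829 m


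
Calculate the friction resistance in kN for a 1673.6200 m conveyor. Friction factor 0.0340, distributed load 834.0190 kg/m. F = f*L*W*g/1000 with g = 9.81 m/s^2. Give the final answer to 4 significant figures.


F = 0.0340 * 1673.6200 * 834.0190 * 9.81 / 1000
F = 465.6 kN


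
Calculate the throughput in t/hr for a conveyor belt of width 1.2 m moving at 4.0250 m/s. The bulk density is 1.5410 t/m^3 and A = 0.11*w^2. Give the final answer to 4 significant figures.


A = 0.11 * 1.2^2 = 0.1584 m^2
C = 0.1584 * 4.0250 * 1.5410 * 3600
C = 3537 t/hr


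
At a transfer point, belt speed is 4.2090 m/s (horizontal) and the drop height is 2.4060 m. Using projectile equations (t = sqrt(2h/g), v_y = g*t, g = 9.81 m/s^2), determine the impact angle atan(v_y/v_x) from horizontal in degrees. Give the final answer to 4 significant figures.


t = sqrt(2*2.4060/9.81) = 0.700371 s
v_y = 9.81 * 0.700371 = 6.87064 m/s
angle = atan(6.87064 / 4.2090) = 58.51 deg


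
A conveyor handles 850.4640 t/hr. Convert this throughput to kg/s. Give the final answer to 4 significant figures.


m_dot = 850.4640 * 1000 / 3600
m_dot = 236.2 kg/s


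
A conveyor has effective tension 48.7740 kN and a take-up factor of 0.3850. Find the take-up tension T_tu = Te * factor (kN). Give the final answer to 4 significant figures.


T_tu = 48.7740 * 0.3850
T_tu = 18.78 kN


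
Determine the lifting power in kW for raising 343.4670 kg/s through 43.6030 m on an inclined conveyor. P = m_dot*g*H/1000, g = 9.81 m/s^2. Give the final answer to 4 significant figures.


P = 343.4670 * 9.81 * 43.6030 / 1000
P = 146.9 kW


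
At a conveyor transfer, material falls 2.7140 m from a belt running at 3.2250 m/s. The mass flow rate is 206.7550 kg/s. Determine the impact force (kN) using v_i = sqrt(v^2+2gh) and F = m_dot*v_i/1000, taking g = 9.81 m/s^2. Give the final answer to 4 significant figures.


v_i = sqrt(3.2250^2 + 2*9.81*2.7140) = 7.97805 m/s
F = 206.7550 * 7.97805 / 1000
F = 1.650 kN


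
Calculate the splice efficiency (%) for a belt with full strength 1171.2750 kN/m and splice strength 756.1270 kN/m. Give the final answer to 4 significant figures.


Eff = 756.1270 / 1171.2750 * 100
Eff = 64.56 %


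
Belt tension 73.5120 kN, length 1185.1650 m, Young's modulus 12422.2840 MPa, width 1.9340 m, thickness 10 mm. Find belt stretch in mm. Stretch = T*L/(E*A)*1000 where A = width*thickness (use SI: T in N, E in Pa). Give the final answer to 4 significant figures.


A = 1.9340 * 0.01 = 0.01934 m^2
Stretch = 73.5120*1000 * 1185.1650 / (12422.2840e6 * 0.01934) * 1000
Stretch = 362.6 mm


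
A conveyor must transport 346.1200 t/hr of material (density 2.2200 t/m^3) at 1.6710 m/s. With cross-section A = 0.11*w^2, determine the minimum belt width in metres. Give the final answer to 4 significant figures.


A_req = 346.1200 / (1.6710 * 2.2200 * 3600) = 0.0259176 m^2
w = sqrt(0.0259176 / 0.11)
w = 0.4854 m


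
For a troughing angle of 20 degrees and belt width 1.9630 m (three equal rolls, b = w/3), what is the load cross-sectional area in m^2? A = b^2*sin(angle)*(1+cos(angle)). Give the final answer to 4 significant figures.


b = 1.9630/3 = 0.654333 m
A = 0.654333^2 * sin(20 deg) * (1 + cos(20 deg))
A = 0.2840 m^2


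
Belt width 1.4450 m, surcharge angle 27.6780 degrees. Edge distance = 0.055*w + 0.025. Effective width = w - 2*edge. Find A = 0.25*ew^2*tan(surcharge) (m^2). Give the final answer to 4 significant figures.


edge = 0.055*1.4450 + 0.025 = 0.104475 m
ew = 1.4450 - 2*0.104475 = 1.23605 m
A = 0.25 * 1.23605^2 * tan(27.6780 deg)
A = 0.2003 m^2


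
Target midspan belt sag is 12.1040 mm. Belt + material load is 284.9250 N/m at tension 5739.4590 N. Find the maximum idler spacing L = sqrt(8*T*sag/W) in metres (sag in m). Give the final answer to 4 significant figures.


sag = 12.1040/1000 = 0.012104 m
L = sqrt(8 * 5739.4590 * 0.012104 / 284.9250)
L = 1.397 m


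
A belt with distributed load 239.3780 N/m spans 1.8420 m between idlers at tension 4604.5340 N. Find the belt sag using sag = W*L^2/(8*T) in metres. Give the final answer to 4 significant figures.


sag = 239.3780 * 1.8420^2 / (8 * 4604.5340)
sag = 0.02205 m


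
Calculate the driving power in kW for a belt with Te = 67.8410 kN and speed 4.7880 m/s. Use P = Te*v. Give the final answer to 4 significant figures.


P = Te * v = 67.8410 * 4.7880
P = 324.8 kW


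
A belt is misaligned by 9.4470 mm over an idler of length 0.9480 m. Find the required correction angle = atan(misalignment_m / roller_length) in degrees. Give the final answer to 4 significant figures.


misalign_m = 9.4470 / 1000 = 0.009447 m
angle = atan(0.009447 / 0.9480)
angle = 0.5709 deg


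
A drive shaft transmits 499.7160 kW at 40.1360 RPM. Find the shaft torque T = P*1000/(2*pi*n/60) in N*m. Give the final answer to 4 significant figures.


omega = 2*pi*40.1360/60 = 4.20303 rad/s
T = 499.7160*1000 / 4.20303
T = 118900 N*m


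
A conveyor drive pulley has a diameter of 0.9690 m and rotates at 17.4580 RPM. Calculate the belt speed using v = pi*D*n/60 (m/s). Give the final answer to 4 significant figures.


v = pi * 0.9690 * 17.4580 / 60
v = 0.8858 m/s


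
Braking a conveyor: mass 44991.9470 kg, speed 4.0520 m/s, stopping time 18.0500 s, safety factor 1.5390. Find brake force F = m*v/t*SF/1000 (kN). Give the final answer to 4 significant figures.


F = 44991.9470 * 4.0520 / 18.0500 * 1.5390 / 1000
F = 15.54 kN


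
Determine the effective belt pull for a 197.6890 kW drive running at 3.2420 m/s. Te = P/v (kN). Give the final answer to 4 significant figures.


Te = P / v = 197.6890 / 3.2420
Te = 60.98 kN


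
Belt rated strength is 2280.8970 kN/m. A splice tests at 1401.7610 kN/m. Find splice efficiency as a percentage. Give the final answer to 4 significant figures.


Eff = 1401.7610 / 2280.8970 * 100
Eff = 61.46 %


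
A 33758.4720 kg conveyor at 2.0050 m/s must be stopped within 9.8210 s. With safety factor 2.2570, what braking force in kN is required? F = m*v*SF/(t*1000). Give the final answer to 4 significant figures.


F = 33758.4720 * 2.0050 / 9.8210 * 2.2570 / 1000
F = 15.56 kN


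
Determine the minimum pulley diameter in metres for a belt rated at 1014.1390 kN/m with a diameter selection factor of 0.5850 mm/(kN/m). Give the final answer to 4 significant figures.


D = 1014.1390 * 0.5850 / 1000
D = 0.5933 m


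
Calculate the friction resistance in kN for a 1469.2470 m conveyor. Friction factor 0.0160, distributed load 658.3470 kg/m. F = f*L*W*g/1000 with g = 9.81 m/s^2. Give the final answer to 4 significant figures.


F = 0.0160 * 1469.2470 * 658.3470 * 9.81 / 1000
F = 151.8 kN


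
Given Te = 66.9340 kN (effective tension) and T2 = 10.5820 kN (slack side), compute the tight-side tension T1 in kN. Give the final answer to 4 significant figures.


T1 = Te + T2 = 66.9340 + 10.5820
T1 = 77.52 kN


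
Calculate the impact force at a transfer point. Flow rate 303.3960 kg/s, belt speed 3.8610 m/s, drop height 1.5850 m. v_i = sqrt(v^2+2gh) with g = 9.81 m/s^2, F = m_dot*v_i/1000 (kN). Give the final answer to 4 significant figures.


v_i = sqrt(3.8610^2 + 2*9.81*1.5850) = 6.7827 m/s
F = 303.3960 * 6.7827 / 1000
F = 2.058 kN


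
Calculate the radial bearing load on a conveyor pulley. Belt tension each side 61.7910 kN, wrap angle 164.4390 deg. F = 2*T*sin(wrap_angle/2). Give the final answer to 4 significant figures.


F = 2 * 61.7910 * sin(164.4390/2 deg)
F = 122.4 kN


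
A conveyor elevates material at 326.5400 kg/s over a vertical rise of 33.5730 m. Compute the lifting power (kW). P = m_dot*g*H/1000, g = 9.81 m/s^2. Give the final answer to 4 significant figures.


P = 326.5400 * 9.81 * 33.5730 / 1000
P = 107.5 kW


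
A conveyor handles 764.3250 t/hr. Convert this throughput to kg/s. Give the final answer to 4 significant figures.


m_dot = 764.3250 * 1000 / 3600
m_dot = 212.3 kg/s


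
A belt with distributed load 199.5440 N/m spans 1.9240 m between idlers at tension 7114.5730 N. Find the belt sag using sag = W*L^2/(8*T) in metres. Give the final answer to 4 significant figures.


sag = 199.5440 * 1.9240^2 / (8 * 7114.5730)
sag = 0.01298 m


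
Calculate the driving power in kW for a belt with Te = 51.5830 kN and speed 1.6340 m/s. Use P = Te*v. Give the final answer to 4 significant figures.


P = Te * v = 51.5830 * 1.6340
P = 84.29 kW


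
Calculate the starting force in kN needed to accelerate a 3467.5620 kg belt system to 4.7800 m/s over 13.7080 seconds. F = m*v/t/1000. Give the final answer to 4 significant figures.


F = 3467.5620 * 4.7800 / 13.7080 / 1000
F = 1.209 kN


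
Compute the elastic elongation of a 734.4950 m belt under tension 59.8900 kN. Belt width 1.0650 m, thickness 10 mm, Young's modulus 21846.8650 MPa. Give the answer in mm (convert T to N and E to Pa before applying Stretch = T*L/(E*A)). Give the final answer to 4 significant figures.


A = 1.0650 * 0.01 = 0.01065 m^2
Stretch = 59.8900*1000 * 734.4950 / (21846.8650e6 * 0.01065) * 1000
Stretch = 189.1 mm


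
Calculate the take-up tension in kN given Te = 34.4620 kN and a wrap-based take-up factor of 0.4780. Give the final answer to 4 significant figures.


T_tu = 34.4620 * 0.4780
T_tu = 16.47 kN


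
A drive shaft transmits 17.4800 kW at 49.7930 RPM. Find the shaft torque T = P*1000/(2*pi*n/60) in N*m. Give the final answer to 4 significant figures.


omega = 2*pi*49.7930/60 = 5.21431 rad/s
T = 17.4800*1000 / 5.21431
T = 3352 N*m


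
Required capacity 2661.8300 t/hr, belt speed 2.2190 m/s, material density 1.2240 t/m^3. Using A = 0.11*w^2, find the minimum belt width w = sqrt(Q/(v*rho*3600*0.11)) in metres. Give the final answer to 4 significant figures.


A_req = 2661.8300 / (2.2190 * 1.2240 * 3600) = 0.272232 m^2
w = sqrt(0.272232 / 0.11)
w = 1.573 m


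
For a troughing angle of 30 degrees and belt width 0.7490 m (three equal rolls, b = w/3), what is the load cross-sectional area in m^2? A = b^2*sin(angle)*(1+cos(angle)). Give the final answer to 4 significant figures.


b = 0.7490/3 = 0.249667 m
A = 0.249667^2 * sin(30 deg) * (1 + cos(30 deg))
A = 0.05816 m^2


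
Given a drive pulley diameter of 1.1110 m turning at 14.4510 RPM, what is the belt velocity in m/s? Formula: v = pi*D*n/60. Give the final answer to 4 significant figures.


v = pi * 1.1110 * 14.4510 / 60
v = 0.8406 m/s


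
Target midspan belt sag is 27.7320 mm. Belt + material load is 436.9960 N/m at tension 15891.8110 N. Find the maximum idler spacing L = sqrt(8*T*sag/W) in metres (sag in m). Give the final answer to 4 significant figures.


sag = 27.7320/1000 = 0.027732 m
L = sqrt(8 * 15891.8110 * 0.027732 / 436.9960)
L = 2.840 m


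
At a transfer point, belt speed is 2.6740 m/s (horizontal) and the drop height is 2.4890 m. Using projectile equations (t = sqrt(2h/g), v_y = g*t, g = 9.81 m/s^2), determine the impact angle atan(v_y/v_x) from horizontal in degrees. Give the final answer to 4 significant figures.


t = sqrt(2*2.4890/9.81) = 0.712349 s
v_y = 9.81 * 0.712349 = 6.98814 m/s
angle = atan(6.98814 / 2.6740) = 69.06 deg


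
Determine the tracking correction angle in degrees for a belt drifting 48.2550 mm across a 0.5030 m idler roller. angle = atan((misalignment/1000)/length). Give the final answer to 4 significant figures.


misalign_m = 48.2550 / 1000 = 0.048255 m
angle = atan(0.048255 / 0.5030)
angle = 5.480 deg


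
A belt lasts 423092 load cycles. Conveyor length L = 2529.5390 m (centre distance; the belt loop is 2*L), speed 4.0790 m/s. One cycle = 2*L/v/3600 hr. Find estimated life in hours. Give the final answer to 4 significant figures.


cycle_time = 2 * 2529.5390 / 4.0790 / 3600 = 0.344521 hr
life = 423092 * 0.344521 = 145800 hours


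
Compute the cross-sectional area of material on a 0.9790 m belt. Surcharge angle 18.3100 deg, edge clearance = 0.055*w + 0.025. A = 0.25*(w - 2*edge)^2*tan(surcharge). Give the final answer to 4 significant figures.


edge = 0.055*0.9790 + 0.025 = 0.078845 m
ew = 0.9790 - 2*0.078845 = 0.82131 m
A = 0.25 * 0.82131^2 * tan(18.3100 deg)
A = 0.05580 m^2


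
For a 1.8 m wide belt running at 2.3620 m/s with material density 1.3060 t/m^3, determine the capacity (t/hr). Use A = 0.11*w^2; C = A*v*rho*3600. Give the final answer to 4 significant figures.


A = 0.11 * 1.8^2 = 0.3564 m^2
C = 0.3564 * 2.3620 * 1.3060 * 3600
C = 3958 t/hr


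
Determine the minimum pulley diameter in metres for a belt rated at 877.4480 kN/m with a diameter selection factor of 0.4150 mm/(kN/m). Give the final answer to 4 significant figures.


D = 877.4480 * 0.4150 / 1000
D = 0.3641 m


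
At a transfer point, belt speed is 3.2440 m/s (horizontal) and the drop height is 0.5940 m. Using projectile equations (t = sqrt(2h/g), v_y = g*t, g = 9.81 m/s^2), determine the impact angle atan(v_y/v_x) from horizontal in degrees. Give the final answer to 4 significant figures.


t = sqrt(2*0.5940/9.81) = 0.347996 s
v_y = 9.81 * 0.347996 = 3.41384 m/s
angle = atan(3.41384 / 3.2440) = 46.46 deg


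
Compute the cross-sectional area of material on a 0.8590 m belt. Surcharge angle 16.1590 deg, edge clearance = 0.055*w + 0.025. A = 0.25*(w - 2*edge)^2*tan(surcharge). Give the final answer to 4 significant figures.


edge = 0.055*0.8590 + 0.025 = 0.072245 m
ew = 0.8590 - 2*0.072245 = 0.71451 m
A = 0.25 * 0.71451^2 * tan(16.1590 deg)
A = 0.03698 m^2


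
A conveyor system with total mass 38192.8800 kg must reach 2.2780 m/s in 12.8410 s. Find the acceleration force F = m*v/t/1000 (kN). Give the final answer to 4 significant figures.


F = 38192.8800 * 2.2780 / 12.8410 / 1000
F = 6.775 kN


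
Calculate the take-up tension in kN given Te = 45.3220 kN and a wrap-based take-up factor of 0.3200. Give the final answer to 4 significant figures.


T_tu = 45.3220 * 0.3200
T_tu = 14.50 kN


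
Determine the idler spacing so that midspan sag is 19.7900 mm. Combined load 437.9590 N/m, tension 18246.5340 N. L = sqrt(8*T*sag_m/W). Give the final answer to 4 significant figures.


sag = 19.7900/1000 = 0.019790 m
L = sqrt(8 * 18246.5340 * 0.019790 / 437.9590)
L = 2.568 m


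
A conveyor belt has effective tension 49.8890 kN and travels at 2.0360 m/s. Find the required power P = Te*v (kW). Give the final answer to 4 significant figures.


P = Te * v = 49.8890 * 2.0360
P = 101.6 kW


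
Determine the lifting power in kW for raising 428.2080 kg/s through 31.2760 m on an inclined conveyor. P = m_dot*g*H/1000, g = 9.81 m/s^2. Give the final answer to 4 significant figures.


P = 428.2080 * 9.81 * 31.2760 / 1000
P = 131.4 kW


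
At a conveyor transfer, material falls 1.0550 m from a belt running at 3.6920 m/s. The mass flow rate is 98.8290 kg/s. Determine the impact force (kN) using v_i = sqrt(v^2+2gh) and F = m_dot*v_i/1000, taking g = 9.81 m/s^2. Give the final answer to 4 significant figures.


v_i = sqrt(3.6920^2 + 2*9.81*1.0550) = 5.85918 m/s
F = 98.8290 * 5.85918 / 1000
F = 0.5791 kN


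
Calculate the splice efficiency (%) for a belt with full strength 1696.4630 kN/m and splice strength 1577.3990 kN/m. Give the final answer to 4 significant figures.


Eff = 1577.3990 / 1696.4630 * 100
Eff = 92.98 %


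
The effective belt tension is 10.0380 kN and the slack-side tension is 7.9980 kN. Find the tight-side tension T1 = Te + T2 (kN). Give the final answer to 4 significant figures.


T1 = Te + T2 = 10.0380 + 7.9980
T1 = 18.04 kN


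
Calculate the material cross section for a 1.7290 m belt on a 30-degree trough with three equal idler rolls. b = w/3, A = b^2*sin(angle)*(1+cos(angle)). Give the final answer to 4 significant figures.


b = 1.7290/3 = 0.576333 m
A = 0.576333^2 * sin(30 deg) * (1 + cos(30 deg))
A = 0.3099 m^2


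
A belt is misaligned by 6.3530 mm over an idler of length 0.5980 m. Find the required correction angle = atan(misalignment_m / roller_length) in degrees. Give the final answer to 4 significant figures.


misalign_m = 6.3530 / 1000 = 0.006353 m
angle = atan(0.006353 / 0.5980)
angle = 0.6087 deg


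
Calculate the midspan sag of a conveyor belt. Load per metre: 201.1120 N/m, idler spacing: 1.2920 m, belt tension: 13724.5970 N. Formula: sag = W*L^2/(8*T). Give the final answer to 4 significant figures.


sag = 201.1120 * 1.2920^2 / (8 * 13724.5970)
sag = 0.003058 m


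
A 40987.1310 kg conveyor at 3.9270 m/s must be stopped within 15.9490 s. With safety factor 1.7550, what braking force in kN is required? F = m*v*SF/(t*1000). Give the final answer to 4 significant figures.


F = 40987.1310 * 3.9270 / 15.9490 * 1.7550 / 1000
F = 17.71 kN


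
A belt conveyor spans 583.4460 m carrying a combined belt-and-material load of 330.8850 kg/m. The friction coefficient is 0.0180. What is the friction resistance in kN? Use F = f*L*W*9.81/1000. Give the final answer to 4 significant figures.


F = 0.0180 * 583.4460 * 330.8850 * 9.81 / 1000
F = 34.09 kN


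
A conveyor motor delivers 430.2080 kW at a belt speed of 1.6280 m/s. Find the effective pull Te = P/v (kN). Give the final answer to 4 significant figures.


Te = P / v = 430.2080 / 1.6280
Te = 264.3 kN


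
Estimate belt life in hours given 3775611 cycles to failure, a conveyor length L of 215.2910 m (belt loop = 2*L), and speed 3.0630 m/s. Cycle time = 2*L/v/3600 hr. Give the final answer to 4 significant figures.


cycle_time = 2 * 215.2910 / 3.0630 / 3600 = 0.0390487 hr
life = 3775611 * 0.0390487 = 147400 hours


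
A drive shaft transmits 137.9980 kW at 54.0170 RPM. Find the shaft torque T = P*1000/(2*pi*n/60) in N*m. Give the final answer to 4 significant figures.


omega = 2*pi*54.0170/60 = 5.65665 rad/s
T = 137.9980*1000 / 5.65665
T = 24400 N*m


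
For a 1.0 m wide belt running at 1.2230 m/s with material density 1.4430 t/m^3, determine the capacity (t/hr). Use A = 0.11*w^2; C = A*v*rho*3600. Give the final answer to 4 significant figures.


A = 0.11 * 1.0^2 = 0.11 m^2
C = 0.11 * 1.2230 * 1.4430 * 3600
C = 698.9 t/hr


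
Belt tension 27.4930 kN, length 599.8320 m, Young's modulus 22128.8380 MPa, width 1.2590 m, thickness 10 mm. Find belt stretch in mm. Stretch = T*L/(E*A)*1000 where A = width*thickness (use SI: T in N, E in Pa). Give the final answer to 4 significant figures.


A = 1.2590 * 0.01 = 0.01259 m^2
Stretch = 27.4930*1000 * 599.8320 / (22128.8380e6 * 0.01259) * 1000
Stretch = 59.19 mm


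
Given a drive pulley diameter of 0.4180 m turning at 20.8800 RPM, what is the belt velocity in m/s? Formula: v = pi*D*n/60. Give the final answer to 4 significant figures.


v = pi * 0.4180 * 20.8800 / 60
v = 0.4570 m/s


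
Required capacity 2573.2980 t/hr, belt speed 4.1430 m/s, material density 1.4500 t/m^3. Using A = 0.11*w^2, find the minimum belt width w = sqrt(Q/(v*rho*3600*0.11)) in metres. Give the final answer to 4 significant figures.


A_req = 2573.2980 / (4.1430 * 1.4500 * 3600) = 0.118988 m^2
w = sqrt(0.118988 / 0.11)
w = 1.040 m


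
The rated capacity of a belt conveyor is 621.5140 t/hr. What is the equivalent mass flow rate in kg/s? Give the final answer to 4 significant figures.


m_dot = 621.5140 * 1000 / 3600
m_dot = 172.6 kg/s


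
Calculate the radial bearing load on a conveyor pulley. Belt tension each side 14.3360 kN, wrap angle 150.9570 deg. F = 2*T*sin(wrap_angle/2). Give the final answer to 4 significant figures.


F = 2 * 14.3360 * sin(150.9570/2 deg)
F = 27.76 kN


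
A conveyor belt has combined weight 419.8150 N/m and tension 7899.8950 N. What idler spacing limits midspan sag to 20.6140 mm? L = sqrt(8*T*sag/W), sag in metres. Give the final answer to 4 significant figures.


sag = 20.6140/1000 = 0.020614 m
L = sqrt(8 * 7899.8950 * 0.020614 / 419.8150)
L = 1.762 m


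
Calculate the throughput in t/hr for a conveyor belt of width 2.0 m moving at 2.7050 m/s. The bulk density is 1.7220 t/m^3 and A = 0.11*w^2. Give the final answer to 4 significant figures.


A = 0.11 * 2.0^2 = 0.44 m^2
C = 0.44 * 2.7050 * 1.7220 * 3600
C = 7378 t/hr


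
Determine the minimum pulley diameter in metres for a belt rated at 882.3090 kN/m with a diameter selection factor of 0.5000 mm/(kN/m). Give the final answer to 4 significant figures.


D = 882.3090 * 0.5000 / 1000
D = 0.4412 m


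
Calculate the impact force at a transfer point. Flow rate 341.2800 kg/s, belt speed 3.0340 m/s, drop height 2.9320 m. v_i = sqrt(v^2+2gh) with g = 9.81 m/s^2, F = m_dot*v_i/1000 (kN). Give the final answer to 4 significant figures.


v_i = sqrt(3.0340^2 + 2*9.81*2.9320) = 8.1689 m/s
F = 341.2800 * 8.1689 / 1000
F = 2.788 kN


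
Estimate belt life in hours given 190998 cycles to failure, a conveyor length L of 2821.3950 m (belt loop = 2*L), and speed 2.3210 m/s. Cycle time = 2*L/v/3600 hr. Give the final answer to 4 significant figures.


cycle_time = 2 * 2821.3950 / 2.3210 / 3600 = 0.67533 hr
life = 190998 * 0.67533 = 129000 hours


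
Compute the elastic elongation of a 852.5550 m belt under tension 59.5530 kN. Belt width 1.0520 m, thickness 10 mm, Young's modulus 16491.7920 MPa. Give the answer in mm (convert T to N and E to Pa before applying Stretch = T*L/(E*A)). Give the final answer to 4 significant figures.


A = 1.0520 * 0.01 = 0.01052 m^2
Stretch = 59.5530*1000 * 852.5550 / (16491.7920e6 * 0.01052) * 1000
Stretch = 292.6 mm


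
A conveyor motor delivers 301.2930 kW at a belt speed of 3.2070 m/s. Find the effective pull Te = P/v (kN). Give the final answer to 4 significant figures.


Te = P / v = 301.2930 / 3.2070
Te = 93.95 kN


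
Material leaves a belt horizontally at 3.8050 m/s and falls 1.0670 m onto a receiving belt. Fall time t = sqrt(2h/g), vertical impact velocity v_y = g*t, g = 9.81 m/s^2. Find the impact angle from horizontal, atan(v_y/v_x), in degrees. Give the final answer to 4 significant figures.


t = sqrt(2*1.0670/9.81) = 0.466404 s
v_y = 9.81 * 0.466404 = 4.57542 m/s
angle = atan(4.57542 / 3.8050) = 50.25 deg


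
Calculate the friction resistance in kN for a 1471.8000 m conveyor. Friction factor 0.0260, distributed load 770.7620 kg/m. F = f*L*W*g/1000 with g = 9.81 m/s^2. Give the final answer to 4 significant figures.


F = 0.0260 * 1471.8000 * 770.7620 * 9.81 / 1000
F = 289.3 kN


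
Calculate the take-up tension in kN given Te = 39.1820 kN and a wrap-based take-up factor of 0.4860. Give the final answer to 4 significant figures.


T_tu = 39.1820 * 0.4860
T_tu = 19.04 kN


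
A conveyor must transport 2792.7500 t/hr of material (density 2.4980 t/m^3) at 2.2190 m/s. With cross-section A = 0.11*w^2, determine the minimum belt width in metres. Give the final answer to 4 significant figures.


A_req = 2792.7500 / (2.2190 * 2.4980 * 3600) = 0.139952 m^2
w = sqrt(0.139952 / 0.11)
w = 1.128 m


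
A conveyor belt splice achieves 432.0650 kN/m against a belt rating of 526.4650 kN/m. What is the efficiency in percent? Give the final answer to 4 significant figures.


Eff = 432.0650 / 526.4650 * 100
Eff = 82.07 %


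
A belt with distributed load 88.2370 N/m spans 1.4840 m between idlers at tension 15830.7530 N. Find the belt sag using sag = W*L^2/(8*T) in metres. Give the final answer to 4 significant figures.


sag = 88.2370 * 1.4840^2 / (8 * 15830.7530)
sag = 0.001534 m


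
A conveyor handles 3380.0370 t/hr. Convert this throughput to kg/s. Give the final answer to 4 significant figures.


m_dot = 3380.0370 * 1000 / 3600
m_dot = 938.9 kg/s


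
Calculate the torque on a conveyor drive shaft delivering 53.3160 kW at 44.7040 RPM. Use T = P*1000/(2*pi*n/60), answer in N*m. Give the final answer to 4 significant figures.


omega = 2*pi*44.7040/60 = 4.68139 rad/s
T = 53.3160*1000 / 4.68139
T = 11390 N*m


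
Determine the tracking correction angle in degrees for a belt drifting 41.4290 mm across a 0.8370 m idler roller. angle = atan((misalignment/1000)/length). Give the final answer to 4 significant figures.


misalign_m = 41.4290 / 1000 = 0.041429 m
angle = atan(0.041429 / 0.8370)
angle = 2.834 deg


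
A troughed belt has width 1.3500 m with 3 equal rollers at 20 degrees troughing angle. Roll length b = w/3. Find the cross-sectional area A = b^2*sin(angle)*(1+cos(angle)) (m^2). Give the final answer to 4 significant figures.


b = 1.3500/3 = 0.45 m
A = 0.45^2 * sin(20 deg) * (1 + cos(20 deg))
A = 0.1343 m^2


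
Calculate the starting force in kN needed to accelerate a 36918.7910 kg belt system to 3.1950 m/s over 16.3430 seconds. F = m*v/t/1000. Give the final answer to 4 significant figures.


F = 36918.7910 * 3.1950 / 16.3430 / 1000
F = 7.217 kN


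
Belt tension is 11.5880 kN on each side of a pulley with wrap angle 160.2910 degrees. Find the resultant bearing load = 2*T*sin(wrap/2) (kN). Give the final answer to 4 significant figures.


F = 2 * 11.5880 * sin(160.2910/2 deg)
F = 22.83 kN


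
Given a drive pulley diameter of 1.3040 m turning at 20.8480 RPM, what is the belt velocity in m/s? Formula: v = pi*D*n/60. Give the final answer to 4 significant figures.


v = pi * 1.3040 * 20.8480 / 60
v = 1.423 m/s


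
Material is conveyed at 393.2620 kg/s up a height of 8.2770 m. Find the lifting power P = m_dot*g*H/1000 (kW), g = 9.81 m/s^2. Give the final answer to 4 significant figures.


P = 393.2620 * 9.81 * 8.2770 / 1000
P = 31.93 kW


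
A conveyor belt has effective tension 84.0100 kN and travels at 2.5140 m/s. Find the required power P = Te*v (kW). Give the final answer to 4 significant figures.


P = Te * v = 84.0100 * 2.5140
P = 211.2 kW


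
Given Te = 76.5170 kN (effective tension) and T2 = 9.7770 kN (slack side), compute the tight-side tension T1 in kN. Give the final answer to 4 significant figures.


T1 = Te + T2 = 76.5170 + 9.7770
T1 = 86.29 kN


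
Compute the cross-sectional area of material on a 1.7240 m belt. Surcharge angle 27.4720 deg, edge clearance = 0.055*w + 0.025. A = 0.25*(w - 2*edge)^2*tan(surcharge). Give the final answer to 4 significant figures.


edge = 0.055*1.7240 + 0.025 = 0.11982 m
ew = 1.7240 - 2*0.11982 = 1.48436 m
A = 0.25 * 1.48436^2 * tan(27.4720 deg)
A = 0.2864 m^2


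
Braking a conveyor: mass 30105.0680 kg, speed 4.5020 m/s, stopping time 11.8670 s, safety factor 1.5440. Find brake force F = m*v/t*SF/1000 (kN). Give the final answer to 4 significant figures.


F = 30105.0680 * 4.5020 / 11.8670 * 1.5440 / 1000
F = 17.63 kN


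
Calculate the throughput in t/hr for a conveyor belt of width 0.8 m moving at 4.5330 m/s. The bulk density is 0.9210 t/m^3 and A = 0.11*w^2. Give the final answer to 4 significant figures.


A = 0.11 * 0.8^2 = 0.0704 m^2
C = 0.0704 * 4.5330 * 0.9210 * 3600
C = 1058 t/hr


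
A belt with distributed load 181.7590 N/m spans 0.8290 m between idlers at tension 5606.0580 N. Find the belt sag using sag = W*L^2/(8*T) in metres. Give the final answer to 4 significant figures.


sag = 181.7590 * 0.8290^2 / (8 * 5606.0580)
sag = 0.002785 m


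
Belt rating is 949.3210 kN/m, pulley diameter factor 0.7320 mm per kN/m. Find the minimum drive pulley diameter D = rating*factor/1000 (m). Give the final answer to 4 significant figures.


D = 949.3210 * 0.7320 / 1000
D = 0.6949 m


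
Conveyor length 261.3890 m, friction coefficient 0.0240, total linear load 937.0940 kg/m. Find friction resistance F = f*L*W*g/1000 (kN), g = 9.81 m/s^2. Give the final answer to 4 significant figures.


F = 0.0240 * 261.3890 * 937.0940 * 9.81 / 1000
F = 57.67 kN


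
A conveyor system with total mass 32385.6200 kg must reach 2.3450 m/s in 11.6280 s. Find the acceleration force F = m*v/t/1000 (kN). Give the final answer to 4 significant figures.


F = 32385.6200 * 2.3450 / 11.6280 / 1000
F = 6.531 kN


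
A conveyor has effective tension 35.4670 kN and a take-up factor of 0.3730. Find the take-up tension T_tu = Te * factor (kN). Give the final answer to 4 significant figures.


T_tu = 35.4670 * 0.3730
T_tu = 13.23 kN


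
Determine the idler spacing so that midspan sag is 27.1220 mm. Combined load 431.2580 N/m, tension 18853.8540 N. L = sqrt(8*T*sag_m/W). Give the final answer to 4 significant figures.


sag = 27.1220/1000 = 0.027122 m
L = sqrt(8 * 18853.8540 * 0.027122 / 431.2580)
L = 3.080 m


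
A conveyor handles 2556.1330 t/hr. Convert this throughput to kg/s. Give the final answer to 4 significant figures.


m_dot = 2556.1330 * 1000 / 3600
m_dot = 710.0 kg/s


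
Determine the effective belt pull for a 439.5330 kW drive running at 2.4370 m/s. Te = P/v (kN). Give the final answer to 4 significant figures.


Te = P / v = 439.5330 / 2.4370
Te = 180.4 kN


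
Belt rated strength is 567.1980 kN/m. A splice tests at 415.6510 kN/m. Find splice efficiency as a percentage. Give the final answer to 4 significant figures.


Eff = 415.6510 / 567.1980 * 100
Eff = 73.28 %


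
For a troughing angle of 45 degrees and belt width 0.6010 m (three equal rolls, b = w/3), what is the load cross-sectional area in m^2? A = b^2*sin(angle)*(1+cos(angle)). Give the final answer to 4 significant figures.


b = 0.6010/3 = 0.200333 m
A = 0.200333^2 * sin(45 deg) * (1 + cos(45 deg))
A = 0.04845 m^2


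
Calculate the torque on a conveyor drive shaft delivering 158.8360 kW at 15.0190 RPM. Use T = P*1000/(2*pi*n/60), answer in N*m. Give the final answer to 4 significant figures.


omega = 2*pi*15.0190/60 = 1.57279 rad/s
T = 158.8360*1000 / 1.57279
T = 101000 N*m


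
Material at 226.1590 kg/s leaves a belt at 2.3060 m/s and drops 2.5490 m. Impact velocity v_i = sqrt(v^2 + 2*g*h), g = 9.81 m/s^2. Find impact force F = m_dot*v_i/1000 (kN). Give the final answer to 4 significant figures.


v_i = sqrt(2.3060^2 + 2*9.81*2.5490) = 7.43835 m/s
F = 226.1590 * 7.43835 / 1000
F = 1.682 kN


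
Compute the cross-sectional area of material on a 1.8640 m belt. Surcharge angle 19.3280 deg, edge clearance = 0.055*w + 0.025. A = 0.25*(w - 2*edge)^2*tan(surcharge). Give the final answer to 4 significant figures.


edge = 0.055*1.8640 + 0.025 = 0.12752 m
ew = 1.8640 - 2*0.12752 = 1.60896 m
A = 0.25 * 1.60896^2 * tan(19.3280 deg)
A = 0.2270 m^2


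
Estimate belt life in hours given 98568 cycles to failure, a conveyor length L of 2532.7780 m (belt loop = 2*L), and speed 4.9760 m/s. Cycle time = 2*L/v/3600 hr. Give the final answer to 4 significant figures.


cycle_time = 2 * 2532.7780 / 4.9760 / 3600 = 0.282777 hr
life = 98568 * 0.282777 = 27870 hours


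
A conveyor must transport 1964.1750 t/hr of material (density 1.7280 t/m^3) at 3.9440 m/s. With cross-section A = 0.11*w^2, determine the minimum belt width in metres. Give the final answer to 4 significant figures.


A_req = 1964.1750 / (3.9440 * 1.7280 * 3600) = 0.0800566 m^2
w = sqrt(0.0800566 / 0.11)
w = 0.8531 m


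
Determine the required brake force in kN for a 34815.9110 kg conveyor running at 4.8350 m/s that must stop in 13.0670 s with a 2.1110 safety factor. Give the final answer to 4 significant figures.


F = 34815.9110 * 4.8350 / 13.0670 * 2.1110 / 1000
F = 27.19 kN


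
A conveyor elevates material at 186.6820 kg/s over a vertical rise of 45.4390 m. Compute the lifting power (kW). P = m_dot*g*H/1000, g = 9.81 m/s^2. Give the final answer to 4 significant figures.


P = 186.6820 * 9.81 * 45.4390 / 1000
P = 83.21 kW


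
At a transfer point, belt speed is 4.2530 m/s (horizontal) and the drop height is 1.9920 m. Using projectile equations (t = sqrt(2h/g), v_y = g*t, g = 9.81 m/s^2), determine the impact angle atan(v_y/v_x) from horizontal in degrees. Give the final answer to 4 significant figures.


t = sqrt(2*1.9920/9.81) = 0.637272 s
v_y = 9.81 * 0.637272 = 6.25164 m/s
angle = atan(6.25164 / 4.2530) = 55.77 deg


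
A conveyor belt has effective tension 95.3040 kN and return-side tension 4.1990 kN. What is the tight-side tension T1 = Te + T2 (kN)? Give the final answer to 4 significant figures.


T1 = Te + T2 = 95.3040 + 4.1990
T1 = 99.50 kN


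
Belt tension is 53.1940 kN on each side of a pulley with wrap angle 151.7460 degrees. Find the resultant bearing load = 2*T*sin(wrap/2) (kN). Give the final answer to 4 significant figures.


F = 2 * 53.1940 * sin(151.7460/2 deg)
F = 103.2 kN


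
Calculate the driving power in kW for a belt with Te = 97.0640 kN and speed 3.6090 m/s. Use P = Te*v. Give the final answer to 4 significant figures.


P = Te * v = 97.0640 * 3.6090
P = 350.3 kW


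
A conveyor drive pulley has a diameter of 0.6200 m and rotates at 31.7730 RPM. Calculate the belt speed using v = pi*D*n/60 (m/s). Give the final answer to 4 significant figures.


v = pi * 0.6200 * 31.7730 / 60
v = 1.031 m/s


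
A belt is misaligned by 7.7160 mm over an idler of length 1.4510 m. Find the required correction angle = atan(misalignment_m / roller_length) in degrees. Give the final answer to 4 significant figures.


misalign_m = 7.7160 / 1000 = 0.007716 m
angle = atan(0.007716 / 1.4510)
angle = 0.3047 deg


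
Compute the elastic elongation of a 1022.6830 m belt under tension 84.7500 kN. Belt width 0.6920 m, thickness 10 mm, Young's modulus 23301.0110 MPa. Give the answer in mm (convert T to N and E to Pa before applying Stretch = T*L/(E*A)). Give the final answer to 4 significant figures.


A = 0.6920 * 0.01 = 0.00692 m^2
Stretch = 84.7500*1000 * 1022.6830 / (23301.0110e6 * 0.00692) * 1000
Stretch = 537.5 mm


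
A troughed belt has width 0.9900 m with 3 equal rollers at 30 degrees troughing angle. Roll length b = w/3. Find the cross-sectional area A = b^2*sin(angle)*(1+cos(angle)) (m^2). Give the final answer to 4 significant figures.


b = 0.9900/3 = 0.33 m
A = 0.33^2 * sin(30 deg) * (1 + cos(30 deg))
A = 0.1016 m^2


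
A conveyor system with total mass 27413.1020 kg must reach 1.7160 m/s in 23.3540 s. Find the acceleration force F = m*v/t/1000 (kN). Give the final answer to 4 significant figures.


F = 27413.1020 * 1.7160 / 23.3540 / 1000
F = 2.014 kN


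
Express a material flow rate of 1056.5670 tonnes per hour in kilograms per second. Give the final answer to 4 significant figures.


m_dot = 1056.5670 * 1000 / 3600
m_dot = 293.5 kg/s


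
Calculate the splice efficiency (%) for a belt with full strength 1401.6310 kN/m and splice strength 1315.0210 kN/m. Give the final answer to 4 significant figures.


Eff = 1315.0210 / 1401.6310 * 100
Eff = 93.82 %


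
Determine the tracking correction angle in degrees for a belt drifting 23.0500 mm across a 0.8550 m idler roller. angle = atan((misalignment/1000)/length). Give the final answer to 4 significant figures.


misalign_m = 23.0500 / 1000 = 0.023050 m
angle = atan(0.023050 / 0.8550)
angle = 1.544 deg


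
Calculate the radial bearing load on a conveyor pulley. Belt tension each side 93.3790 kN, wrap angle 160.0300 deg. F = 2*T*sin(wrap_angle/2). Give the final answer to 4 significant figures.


F = 2 * 93.3790 * sin(160.0300/2 deg)
F = 183.9 kN


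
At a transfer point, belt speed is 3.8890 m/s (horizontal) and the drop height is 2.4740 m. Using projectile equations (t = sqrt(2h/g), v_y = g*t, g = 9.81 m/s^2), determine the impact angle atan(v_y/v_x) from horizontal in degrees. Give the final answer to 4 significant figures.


t = sqrt(2*2.4740/9.81) = 0.710199 s
v_y = 9.81 * 0.710199 = 6.96705 m/s
angle = atan(6.96705 / 3.8890) = 60.83 deg


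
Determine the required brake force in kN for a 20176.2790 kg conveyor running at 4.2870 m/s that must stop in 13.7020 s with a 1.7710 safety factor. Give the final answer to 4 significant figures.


F = 20176.2790 * 4.2870 / 13.7020 * 1.7710 / 1000
F = 11.18 kN


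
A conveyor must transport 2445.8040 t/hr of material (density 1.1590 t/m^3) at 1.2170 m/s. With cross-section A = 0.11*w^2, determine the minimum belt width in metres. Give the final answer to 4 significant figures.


A_req = 2445.8040 / (1.2170 * 1.1590 * 3600) = 0.481665 m^2
w = sqrt(0.481665 / 0.11)
w = 2.093 m


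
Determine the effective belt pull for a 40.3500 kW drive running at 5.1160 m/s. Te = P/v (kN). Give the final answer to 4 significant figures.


Te = P / v = 40.3500 / 5.1160
Te = 7.887 kN


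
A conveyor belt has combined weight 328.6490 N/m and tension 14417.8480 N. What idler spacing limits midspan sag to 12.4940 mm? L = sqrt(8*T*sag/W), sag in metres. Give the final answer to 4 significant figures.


sag = 12.4940/1000 = 0.012494 m
L = sqrt(8 * 14417.8480 * 0.012494 / 328.6490)
L = 2.094 m


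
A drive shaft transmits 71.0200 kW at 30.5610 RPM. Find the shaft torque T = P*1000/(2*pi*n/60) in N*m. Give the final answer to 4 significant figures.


omega = 2*pi*30.5610/60 = 3.20034 rad/s
T = 71.0200*1000 / 3.20034
T = 22190 N*m


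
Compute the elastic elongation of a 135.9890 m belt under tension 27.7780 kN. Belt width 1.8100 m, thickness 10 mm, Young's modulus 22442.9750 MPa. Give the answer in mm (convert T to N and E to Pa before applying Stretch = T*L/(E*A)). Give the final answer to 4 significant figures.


A = 1.8100 * 0.01 = 0.01810 m^2
Stretch = 27.7780*1000 * 135.9890 / (22442.9750e6 * 0.01810) * 1000
Stretch = 9.299 mm


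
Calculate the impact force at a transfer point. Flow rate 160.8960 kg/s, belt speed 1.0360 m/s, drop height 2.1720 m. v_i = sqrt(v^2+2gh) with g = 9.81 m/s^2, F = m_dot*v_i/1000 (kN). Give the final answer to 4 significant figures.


v_i = sqrt(1.0360^2 + 2*9.81*2.1720) = 6.60969 m/s
F = 160.8960 * 6.60969 / 1000
F = 1.063 kN


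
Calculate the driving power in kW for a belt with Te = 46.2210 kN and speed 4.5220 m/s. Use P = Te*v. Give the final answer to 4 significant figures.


P = Te * v = 46.2210 * 4.5220
P = 209.0 kW


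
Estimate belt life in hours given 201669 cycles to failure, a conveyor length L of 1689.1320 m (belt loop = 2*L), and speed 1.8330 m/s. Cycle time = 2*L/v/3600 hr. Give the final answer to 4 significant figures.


cycle_time = 2 * 1689.1320 / 1.8330 / 3600 = 0.511951 hr
life = 201669 * 0.511951 = 103200 hours


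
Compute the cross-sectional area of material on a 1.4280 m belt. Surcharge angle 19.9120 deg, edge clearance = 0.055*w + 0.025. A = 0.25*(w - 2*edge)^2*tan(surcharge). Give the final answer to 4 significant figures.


edge = 0.055*1.4280 + 0.025 = 0.10354 m
ew = 1.4280 - 2*0.10354 = 1.22092 m
A = 0.25 * 1.22092^2 * tan(19.9120 deg)
A = 0.1350 m^2


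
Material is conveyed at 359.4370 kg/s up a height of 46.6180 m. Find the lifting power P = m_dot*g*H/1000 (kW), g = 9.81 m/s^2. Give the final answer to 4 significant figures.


P = 359.4370 * 9.81 * 46.6180 / 1000
P = 164.4 kW


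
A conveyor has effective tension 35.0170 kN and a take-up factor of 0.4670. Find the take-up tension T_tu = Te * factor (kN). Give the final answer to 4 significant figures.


T_tu = 35.0170 * 0.4670
T_tu = 16.35 kN


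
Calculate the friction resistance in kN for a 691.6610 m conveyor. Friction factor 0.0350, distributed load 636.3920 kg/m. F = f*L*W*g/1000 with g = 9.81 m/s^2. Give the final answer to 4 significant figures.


F = 0.0350 * 691.6610 * 636.3920 * 9.81 / 1000
F = 151.1 kN


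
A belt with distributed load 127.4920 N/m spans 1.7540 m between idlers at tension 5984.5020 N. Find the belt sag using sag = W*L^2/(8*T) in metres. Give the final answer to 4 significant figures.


sag = 127.4920 * 1.7540^2 / (8 * 5984.5020)
sag = 0.008193 m


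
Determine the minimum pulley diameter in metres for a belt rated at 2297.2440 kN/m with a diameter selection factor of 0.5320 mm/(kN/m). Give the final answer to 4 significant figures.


D = 2297.2440 * 0.5320 / 1000
D = 1.222 m
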